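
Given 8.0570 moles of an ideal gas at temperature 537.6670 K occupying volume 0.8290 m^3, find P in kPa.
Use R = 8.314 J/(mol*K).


P = nRT/V = 8.0570 * 8.314 * 537.6670 / 0.8290
= 36016.1068 / 0.8290 = 43445.2434 Pa = 43.4452 kPa

43.4452 kPa


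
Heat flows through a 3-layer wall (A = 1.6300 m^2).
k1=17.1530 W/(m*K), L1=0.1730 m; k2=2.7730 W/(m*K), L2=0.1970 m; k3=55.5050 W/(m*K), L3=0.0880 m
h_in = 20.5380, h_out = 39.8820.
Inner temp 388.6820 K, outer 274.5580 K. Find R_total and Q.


R_conv_in = 1/(20.5380*1.6300) = 0.0299
R_1 = 0.1730/(17.1530*1.6300) = 0.0062
R_2 = 0.1970/(2.7730*1.6300) = 0.0436
R_3 = 0.0880/(55.5050*1.6300) = 0.0010
R_conv_out = 1/(39.8820*1.6300) = 0.0154
R_total = 0.0960 K/W
Q = 114.1240 / 0.0960 = 1188.8104 W

R_total = 0.0960 K/W, Q = 1188.8104 W


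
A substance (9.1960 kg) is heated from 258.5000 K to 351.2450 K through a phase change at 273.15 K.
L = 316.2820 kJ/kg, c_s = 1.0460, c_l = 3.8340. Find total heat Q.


Q1 (sensible, solid) = 9.1960 * 1.0460 * 14.6500 = 140.9186 kJ
Q2 (latent) = 9.1960 * 316.2820 = 2908.5293 kJ
Q3 (sensible, liquid) = 9.1960 * 3.8340 * 78.0950 = 2753.4317 kJ
Q_total = 5802.8795 kJ

5802.8795 kJ


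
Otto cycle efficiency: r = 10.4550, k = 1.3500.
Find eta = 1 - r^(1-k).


r^(k-1) = 2.2739
eta = 1 - 1/2.2739 = 0.5602 = 56.0219%

56.0219%


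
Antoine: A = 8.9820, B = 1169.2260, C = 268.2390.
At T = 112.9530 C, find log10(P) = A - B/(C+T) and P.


C+T = 381.1920
B/(C+T) = 3.0673
log10(P) = 8.9820 - 3.0673 = 5.9147
P = 10^5.9147 = 821695.8144 mmHg

821695.8144 mmHg


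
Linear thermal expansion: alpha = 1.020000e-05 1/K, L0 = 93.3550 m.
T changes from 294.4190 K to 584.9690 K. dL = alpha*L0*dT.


dT = 290.5500 K
dL = 1.020000e-05 * 93.3550 * 290.5500 = 0.276668 m
L_final = 93.631668 m

dL = 0.276668 m


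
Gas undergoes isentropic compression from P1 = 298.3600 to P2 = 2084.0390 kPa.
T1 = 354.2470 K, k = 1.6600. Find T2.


(k-1)/k = 0.3976
(P2/P1)^exp = 2.1659
T2 = 354.2470 * 2.1659 = 767.2522 K

767.2522 K


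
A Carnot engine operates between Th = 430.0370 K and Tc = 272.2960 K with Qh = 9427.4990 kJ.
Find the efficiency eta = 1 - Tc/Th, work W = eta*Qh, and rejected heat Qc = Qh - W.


eta = 1 - 272.2960/430.0370 = 0.3668
W = 0.3668 * 9427.4990 = 3458.0818 kJ
Qc = 9427.4990 - 3458.0818 = 5969.4172 kJ

eta = 36.6808%, W = 3458.0818 kJ, Qc = 5969.4172 kJ


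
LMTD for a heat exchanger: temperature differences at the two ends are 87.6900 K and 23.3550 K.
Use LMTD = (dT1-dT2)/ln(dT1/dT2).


dT1/dT2 = 3.7547
ln(dT1/dT2) = 1.3230
LMTD = 64.3350 / 1.3230 = 48.6282 K

48.6282 K


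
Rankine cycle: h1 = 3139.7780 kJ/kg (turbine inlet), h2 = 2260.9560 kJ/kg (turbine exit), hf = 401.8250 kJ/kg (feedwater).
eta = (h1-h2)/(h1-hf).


W = 878.8220 kJ/kg
Q_in = 2737.9530 kJ/kg
eta = 0.3210 = 32.0978%

eta = 32.0978%


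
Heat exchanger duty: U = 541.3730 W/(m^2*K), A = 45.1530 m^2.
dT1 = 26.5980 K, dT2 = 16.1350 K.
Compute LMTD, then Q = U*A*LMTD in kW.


LMTD = 20.9325 K
Q = 541.3730 * 45.1530 * 20.9325 = 511686.4336 W = 511.6864 kW

511.6864 kW


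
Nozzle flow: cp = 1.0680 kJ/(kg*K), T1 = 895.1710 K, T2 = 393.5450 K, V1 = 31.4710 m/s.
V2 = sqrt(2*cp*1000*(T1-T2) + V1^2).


dT = 501.6260 K
2*cp*1000*dT = 1071473.1360
V1^2 = 990.4238
V2 = sqrt(1072463.5598) = 1035.5982 m/s

1035.5982 m/s


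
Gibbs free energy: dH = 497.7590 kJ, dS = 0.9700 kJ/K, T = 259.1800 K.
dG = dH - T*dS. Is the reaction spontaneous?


T*dS = 259.1800 * 0.9700 = 251.4046 kJ
dG = 497.7590 - 251.4046 = 246.3544 kJ (non-spontaneous)

dG = 246.3544 kJ, non-spontaneous


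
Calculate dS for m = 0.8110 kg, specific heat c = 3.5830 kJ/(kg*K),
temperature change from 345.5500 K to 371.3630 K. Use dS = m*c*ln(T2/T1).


T2/T1 = 1.0747
ln(T2/T1) = 0.0720
dS = 0.8110 * 3.5830 * 0.0720 = 0.2093 kJ/K

0.2093 kJ/K


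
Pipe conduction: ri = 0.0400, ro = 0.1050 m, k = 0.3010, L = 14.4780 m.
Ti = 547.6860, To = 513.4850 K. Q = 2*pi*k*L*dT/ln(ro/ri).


dT = 34.2010 K
ln(ro/ri) = 0.9651
Q = 2*pi*0.3010*14.4780*34.2010 / 0.9651 = 970.3536 W

970.3536 W


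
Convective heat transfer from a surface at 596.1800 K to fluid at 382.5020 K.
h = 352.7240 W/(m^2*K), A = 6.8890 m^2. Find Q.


dT = 213.6780 K
Q = 352.7240 * 6.8890 * 213.6780 = 519219.5133 W

519219.5133 W


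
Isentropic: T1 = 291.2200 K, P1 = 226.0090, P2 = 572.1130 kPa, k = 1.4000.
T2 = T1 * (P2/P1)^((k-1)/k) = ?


(k-1)/k = 0.2857
(P2/P1)^exp = 1.3039
T2 = 291.2200 * 1.3039 = 379.7220 K

379.7220 K


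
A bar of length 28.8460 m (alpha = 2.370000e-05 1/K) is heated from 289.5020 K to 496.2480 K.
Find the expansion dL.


dT = 206.7460 K
dL = 2.370000e-05 * 28.8460 * 206.7460 = 0.141342 m
L_final = 28.987342 m

dL = 0.141342 m


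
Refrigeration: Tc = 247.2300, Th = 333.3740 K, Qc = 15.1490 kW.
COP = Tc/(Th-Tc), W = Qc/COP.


COP = 247.2300 / 86.1440 = 2.8700
W = 15.1490 / 2.8700 = 5.2785 kW

COP = 2.8700, W = 5.2785 kW


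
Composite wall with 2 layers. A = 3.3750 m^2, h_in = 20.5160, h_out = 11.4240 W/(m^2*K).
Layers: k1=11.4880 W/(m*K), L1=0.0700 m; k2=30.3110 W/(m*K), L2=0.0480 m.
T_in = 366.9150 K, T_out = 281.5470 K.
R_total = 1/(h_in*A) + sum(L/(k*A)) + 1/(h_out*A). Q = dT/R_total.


R_conv_in = 1/(20.5160*3.3750) = 0.0144
R_1 = 0.0700/(11.4880*3.3750) = 0.0018
R_2 = 0.0480/(30.3110*3.3750) = 0.0005
R_conv_out = 1/(11.4240*3.3750) = 0.0259
R_total = 0.0427 K/W
Q = 85.3680 / 0.0427 = 2001.4469 W

R_total = 0.0427 K/W, Q = 2001.4469 W


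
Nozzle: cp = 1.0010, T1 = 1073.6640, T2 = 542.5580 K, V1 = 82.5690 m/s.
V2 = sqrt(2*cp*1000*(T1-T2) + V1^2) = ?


dT = 531.1060 K
2*cp*1000*dT = 1063274.2120
V1^2 = 6817.6398
V2 = sqrt(1070091.8518) = 1034.4524 m/s

1034.4524 m/s


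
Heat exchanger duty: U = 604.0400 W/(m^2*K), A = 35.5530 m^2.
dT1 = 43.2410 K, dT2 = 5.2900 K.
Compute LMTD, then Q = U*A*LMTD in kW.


LMTD = 18.0636 K
Q = 604.0400 * 35.5530 * 18.0636 = 387922.6555 W = 387.9227 kW

387.9227 kW


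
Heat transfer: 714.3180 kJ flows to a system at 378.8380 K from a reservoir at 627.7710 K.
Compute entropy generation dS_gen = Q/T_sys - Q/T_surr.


dS_sys = 714.3180/378.8380 = 1.8856 kJ/K
dS_surr = -714.3180/627.7710 = -1.1379 kJ/K
dS_gen = 1.8856 - 1.1379 = 0.7477 kJ/K (irreversible)

dS_gen = 0.7477 kJ/K, irreversible


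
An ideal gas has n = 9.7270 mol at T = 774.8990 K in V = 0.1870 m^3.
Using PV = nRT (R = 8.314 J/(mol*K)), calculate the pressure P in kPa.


P = nRT/V = 9.7270 * 8.314 * 774.8990 / 0.1870
= 62666.2976 / 0.1870 = 335113.8907 Pa = 335.1139 kPa

335.1139 kPa


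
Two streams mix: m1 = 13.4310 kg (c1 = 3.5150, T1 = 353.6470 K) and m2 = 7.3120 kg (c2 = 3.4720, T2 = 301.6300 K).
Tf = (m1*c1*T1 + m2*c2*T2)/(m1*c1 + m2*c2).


num = 24353.2229
den = 72.5972
Tf = 335.4566 K

335.4566 K


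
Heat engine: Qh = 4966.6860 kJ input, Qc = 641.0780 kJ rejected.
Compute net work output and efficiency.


W = 4966.6860 - 641.0780 = 4325.6080 kJ
eta = 4325.6080 / 4966.6860 = 0.8709 = 87.0924%

W = 4325.6080 kJ, eta = 87.0924%


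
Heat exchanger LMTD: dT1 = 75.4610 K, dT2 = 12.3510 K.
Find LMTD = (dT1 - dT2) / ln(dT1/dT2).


dT1/dT2 = 6.1097
ln(dT1/dT2) = 1.8099
LMTD = 63.1100 / 1.8099 = 34.8697 K

34.8697 K


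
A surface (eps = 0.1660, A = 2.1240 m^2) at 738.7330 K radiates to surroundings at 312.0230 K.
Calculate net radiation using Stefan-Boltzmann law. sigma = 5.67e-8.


T^4 = 2.9782e+11
Tsurr^4 = 9.4786e+09
Q = 0.1660 * 5.67e-8 * 2.1240 * 2.8834e+11 = 5764.3269 W

5764.3269 W


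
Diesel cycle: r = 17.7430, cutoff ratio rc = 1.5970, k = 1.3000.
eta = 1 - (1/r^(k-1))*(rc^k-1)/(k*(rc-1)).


r^(k-1) = 2.3698
rc^k = 1.8378
eta = 0.5445 = 54.4477%

54.4477%


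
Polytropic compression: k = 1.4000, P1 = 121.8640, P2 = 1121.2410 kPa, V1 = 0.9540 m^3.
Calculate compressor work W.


(k-1)/k = 0.2857
(P2/P1)^exp = 1.8853
W = 3.5000 * 121.8640 * 0.9540 * (1.8853 - 1) = 360.2279 kJ

360.2279 kJ


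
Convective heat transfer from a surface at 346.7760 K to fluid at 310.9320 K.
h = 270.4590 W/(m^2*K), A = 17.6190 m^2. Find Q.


dT = 35.8440 K
Q = 270.4590 * 17.6190 * 35.8440 = 170804.4425 W

170804.4425 W


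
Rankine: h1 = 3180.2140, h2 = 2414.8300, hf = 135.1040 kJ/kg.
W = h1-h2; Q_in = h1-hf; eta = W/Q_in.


W = 765.3840 kJ/kg
Q_in = 3045.1100 kJ/kg
eta = 0.2513 = 25.1349%

eta = 25.1349%


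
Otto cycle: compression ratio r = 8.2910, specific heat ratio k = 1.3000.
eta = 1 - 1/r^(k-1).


r^(k-1) = 1.8862
eta = 1 - 1/1.8862 = 0.4698 = 46.9827%

46.9827%


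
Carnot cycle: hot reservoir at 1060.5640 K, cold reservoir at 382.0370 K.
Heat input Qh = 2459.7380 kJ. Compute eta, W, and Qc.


eta = 1 - 382.0370/1060.5640 = 0.6398
W = 0.6398 * 2459.7380 = 1573.6897 kJ
Qc = 2459.7380 - 1573.6897 = 886.0483 kJ

eta = 63.9779%, W = 1573.6897 kJ, Qc = 886.0483 kJ


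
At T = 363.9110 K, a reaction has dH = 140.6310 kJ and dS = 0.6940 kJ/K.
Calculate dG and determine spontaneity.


T*dS = 363.9110 * 0.6940 = 252.5542 kJ
dG = 140.6310 - 252.5542 = -111.9232 kJ (spontaneous)

dG = -111.9232 kJ, spontaneous


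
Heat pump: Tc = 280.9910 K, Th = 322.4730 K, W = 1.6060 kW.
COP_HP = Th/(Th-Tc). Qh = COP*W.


COP = 322.4730 / 41.4820 = 7.7738
Qh = 7.7738 * 1.6060 = 12.4847 kW

COP = 7.7738, Qh = 12.4847 kW


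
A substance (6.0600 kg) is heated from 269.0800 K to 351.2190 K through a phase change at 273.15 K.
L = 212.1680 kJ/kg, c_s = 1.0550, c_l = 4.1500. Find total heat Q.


Q1 (sensible, solid) = 6.0600 * 1.0550 * 4.0700 = 26.0207 kJ
Q2 (latent) = 6.0600 * 212.1680 = 1285.7381 kJ
Q3 (sensible, liquid) = 6.0600 * 4.1500 * 78.0690 = 1963.3573 kJ
Q_total = 3275.1161 kJ

3275.1161 kJ


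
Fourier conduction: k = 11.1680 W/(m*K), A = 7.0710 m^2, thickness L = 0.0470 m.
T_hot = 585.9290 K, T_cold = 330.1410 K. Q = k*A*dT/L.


dT = 255.7880 K
Q = 11.1680 * 7.0710 * 255.7880 / 0.0470 = 429772.4288 W

429772.4288 W


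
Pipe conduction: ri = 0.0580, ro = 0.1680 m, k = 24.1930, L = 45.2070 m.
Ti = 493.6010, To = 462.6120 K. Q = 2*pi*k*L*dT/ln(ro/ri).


dT = 30.9890 K
ln(ro/ri) = 1.0635
Q = 2*pi*24.1930*45.2070*30.9890 / 1.0635 = 200233.5219 W

200233.5219 W


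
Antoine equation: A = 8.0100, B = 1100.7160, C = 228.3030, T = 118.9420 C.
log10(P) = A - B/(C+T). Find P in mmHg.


C+T = 347.2450
B/(C+T) = 3.1699
log10(P) = 8.0100 - 3.1699 = 4.8401
P = 10^4.8401 = 69206.3369 mmHg

69206.3369 mmHg


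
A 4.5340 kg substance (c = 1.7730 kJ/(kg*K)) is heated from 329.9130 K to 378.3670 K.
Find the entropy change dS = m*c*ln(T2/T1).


T2/T1 = 1.1469
ln(T2/T1) = 0.1370
dS = 4.5340 * 1.7730 * 0.1370 = 1.1016 kJ/K

1.1016 kJ/K


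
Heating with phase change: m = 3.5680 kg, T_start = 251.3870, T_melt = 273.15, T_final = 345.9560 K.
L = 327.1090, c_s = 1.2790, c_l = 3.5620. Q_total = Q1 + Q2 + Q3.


Q1 (sensible, solid) = 3.5680 * 1.2790 * 21.7630 = 99.3148 kJ
Q2 (latent) = 3.5680 * 327.1090 = 1167.1249 kJ
Q3 (sensible, liquid) = 3.5680 * 3.5620 * 72.8060 = 925.3072 kJ
Q_total = 2191.7469 kJ

2191.7469 kJ


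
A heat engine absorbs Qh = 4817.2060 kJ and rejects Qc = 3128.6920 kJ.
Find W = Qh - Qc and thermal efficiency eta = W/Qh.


W = 4817.2060 - 3128.6920 = 1688.5140 kJ
eta = 1688.5140 / 4817.2060 = 0.3505 = 35.0517%

W = 1688.5140 kJ, eta = 35.0517%


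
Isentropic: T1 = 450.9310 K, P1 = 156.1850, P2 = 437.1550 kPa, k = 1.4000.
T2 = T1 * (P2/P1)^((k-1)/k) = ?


(k-1)/k = 0.2857
(P2/P1)^exp = 1.3419
T2 = 450.9310 * 1.3419 = 605.0946 K

605.0946 K


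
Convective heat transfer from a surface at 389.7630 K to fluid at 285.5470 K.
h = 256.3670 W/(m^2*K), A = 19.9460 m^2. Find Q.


dT = 104.2160 K
Q = 256.3670 * 19.9460 * 104.2160 = 532908.1181 W

532908.1181 W


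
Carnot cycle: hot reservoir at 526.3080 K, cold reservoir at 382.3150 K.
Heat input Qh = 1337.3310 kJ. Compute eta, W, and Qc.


eta = 1 - 382.3150/526.3080 = 0.2736
W = 0.2736 * 1337.3310 = 365.8814 kJ
Qc = 1337.3310 - 365.8814 = 971.4496 kJ

eta = 27.3591%, W = 365.8814 kJ, Qc = 971.4496 kJ


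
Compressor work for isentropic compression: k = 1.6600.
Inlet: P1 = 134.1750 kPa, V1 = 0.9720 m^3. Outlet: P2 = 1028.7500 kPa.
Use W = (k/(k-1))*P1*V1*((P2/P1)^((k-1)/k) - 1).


(k-1)/k = 0.3976
(P2/P1)^exp = 2.2476
W = 2.5152 * 134.1750 * 0.9720 * (2.2476 - 1) = 409.2472 kJ

409.2472 kJ


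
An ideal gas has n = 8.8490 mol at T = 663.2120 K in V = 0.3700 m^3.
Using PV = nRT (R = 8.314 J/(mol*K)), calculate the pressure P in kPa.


P = nRT/V = 8.8490 * 8.314 * 663.2120 / 0.3700
= 48792.8955 / 0.3700 = 131872.6905 Pa = 131.8727 kPa

131.8727 kPa


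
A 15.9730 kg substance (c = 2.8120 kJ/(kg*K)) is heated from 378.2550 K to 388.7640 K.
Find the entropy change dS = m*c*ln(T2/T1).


T2/T1 = 1.0278
ln(T2/T1) = 0.0274
dS = 15.9730 * 2.8120 * 0.0274 = 1.2309 kJ/K

1.2309 kJ/K


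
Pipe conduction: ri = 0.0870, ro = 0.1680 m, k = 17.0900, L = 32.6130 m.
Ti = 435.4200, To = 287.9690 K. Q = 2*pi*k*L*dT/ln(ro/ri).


dT = 147.4510 K
ln(ro/ri) = 0.6581
Q = 2*pi*17.0900*32.6130*147.4510 / 0.6581 = 784689.1406 W

784689.1406 W


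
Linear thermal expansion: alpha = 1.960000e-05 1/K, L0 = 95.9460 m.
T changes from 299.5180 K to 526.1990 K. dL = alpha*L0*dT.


dT = 226.6810 K
dL = 1.960000e-05 * 95.9460 * 226.6810 = 0.426283 m
L_final = 96.372283 m

dL = 0.426283 m


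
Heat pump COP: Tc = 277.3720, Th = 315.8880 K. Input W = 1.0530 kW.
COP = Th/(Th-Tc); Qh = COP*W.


COP = 315.8880 / 38.5160 = 8.2015
Qh = 8.2015 * 1.0530 = 8.6362 kW

COP = 8.2015, Qh = 8.6362 kW


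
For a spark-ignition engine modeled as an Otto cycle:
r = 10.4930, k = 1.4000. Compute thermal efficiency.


r^(k-1) = 2.5607
eta = 1 - 1/2.5607 = 0.6095 = 60.9483%

60.9483%


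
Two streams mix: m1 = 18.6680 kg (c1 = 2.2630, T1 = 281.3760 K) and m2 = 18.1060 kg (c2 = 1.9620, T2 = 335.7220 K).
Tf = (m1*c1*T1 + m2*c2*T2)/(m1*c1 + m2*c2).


num = 23813.1005
den = 77.7697
Tf = 306.2004 K

306.2004 K


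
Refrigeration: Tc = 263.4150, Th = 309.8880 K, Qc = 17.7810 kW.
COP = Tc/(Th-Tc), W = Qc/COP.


COP = 263.4150 / 46.4730 = 5.6681
W = 17.7810 / 5.6681 = 3.1370 kW

COP = 5.6681, W = 3.1370 kW


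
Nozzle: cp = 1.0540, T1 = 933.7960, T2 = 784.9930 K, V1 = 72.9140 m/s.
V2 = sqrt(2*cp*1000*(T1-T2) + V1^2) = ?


dT = 148.8030 K
2*cp*1000*dT = 313676.7240
V1^2 = 5316.4514
V2 = sqrt(318993.1754) = 564.7948 m/s

564.7948 m/s


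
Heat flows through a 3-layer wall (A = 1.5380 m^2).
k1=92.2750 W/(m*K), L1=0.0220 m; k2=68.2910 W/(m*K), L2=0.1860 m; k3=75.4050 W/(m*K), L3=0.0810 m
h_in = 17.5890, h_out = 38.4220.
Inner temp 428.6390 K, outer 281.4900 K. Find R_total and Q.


R_conv_in = 1/(17.5890*1.5380) = 0.0370
R_1 = 0.0220/(92.2750*1.5380) = 0.0002
R_2 = 0.1860/(68.2910*1.5380) = 0.0018
R_3 = 0.0810/(75.4050*1.5380) = 0.0007
R_conv_out = 1/(38.4220*1.5380) = 0.0169
R_total = 0.0565 K/W
Q = 147.1490 / 0.0565 = 2603.8160 W

R_total = 0.0565 K/W, Q = 2603.8160 W


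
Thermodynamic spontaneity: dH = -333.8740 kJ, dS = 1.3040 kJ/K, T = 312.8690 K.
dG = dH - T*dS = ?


T*dS = 312.8690 * 1.3040 = 407.9812 kJ
dG = -333.8740 - 407.9812 = -741.8552 kJ (spontaneous)

dG = -741.8552 kJ, spontaneous


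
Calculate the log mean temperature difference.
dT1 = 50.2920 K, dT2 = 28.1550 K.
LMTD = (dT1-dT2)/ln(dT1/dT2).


dT1/dT2 = 1.7863
ln(dT1/dT2) = 0.5801
LMTD = 22.1370 / 0.5801 = 38.1593 K

38.1593 K


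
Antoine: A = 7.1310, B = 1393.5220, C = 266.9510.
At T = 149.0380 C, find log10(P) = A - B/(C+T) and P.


C+T = 415.9890
B/(C+T) = 3.3499
log10(P) = 7.1310 - 3.3499 = 3.7811
P = 10^3.7811 = 6040.8621 mmHg

6040.8621 mmHg


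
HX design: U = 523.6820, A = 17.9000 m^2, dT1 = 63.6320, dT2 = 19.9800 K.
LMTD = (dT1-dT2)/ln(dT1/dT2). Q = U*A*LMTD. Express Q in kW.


LMTD = 37.6835 K
Q = 523.6820 * 17.9000 * 37.6835 = 353241.7321 W = 353.2417 kW

353.2417 kW


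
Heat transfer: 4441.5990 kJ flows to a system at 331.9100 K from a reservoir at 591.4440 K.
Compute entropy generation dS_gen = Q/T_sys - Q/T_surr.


dS_sys = 4441.5990/331.9100 = 13.3819 kJ/K
dS_surr = -4441.5990/591.4440 = -7.5098 kJ/K
dS_gen = 13.3819 - 7.5098 = 5.8722 kJ/K (irreversible)

dS_gen = 5.8722 kJ/K, irreversible


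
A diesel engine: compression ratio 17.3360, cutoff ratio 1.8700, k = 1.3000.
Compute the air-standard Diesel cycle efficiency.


r^(k-1) = 2.3533
rc^k = 2.2563
eta = 0.5280 = 52.8001%

52.8001%


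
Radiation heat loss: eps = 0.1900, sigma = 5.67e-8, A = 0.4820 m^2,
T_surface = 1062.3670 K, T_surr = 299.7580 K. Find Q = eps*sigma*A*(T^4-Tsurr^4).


T^4 = 1.2738e+12
Tsurr^4 = 8.0739e+09
Q = 0.1900 * 5.67e-8 * 0.4820 * 1.2657e+12 = 6572.3466 W

6572.3466 W


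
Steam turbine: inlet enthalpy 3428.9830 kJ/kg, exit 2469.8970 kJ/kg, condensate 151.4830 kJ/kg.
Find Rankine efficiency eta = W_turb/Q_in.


W = 959.0860 kJ/kg
Q_in = 3277.5000 kJ/kg
eta = 0.2926 = 29.2627%

eta = 29.2627%


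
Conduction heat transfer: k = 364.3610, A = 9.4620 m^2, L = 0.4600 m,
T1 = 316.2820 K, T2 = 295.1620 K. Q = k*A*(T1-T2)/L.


dT = 21.1200 K
Q = 364.3610 * 9.4620 * 21.1200 / 0.4600 = 158289.0641 W

158289.0641 W


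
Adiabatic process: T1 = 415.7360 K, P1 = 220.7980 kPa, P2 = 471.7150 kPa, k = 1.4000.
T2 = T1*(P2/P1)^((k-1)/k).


(k-1)/k = 0.2857
(P2/P1)^exp = 1.2422
T2 = 415.7360 * 1.2422 = 516.4321 K

516.4321 K


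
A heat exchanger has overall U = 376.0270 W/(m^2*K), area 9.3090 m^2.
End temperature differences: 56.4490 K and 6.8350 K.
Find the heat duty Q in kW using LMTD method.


LMTD = 23.4995 K
Q = 376.0270 * 9.3090 * 23.4995 = 82258.3969 W = 82.2584 kW

82.2584 kW


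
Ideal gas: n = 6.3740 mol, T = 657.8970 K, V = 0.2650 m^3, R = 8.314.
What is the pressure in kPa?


P = nRT/V = 6.3740 * 8.314 * 657.8970 / 0.2650
= 34864.2226 / 0.2650 = 131563.1040 Pa = 131.5631 kPa

131.5631 kPa


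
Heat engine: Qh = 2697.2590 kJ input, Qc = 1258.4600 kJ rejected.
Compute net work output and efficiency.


W = 2697.2590 - 1258.4600 = 1438.7990 kJ
eta = 1438.7990 / 2697.2590 = 0.5334 = 53.3430%

W = 1438.7990 kJ, eta = 53.3430%


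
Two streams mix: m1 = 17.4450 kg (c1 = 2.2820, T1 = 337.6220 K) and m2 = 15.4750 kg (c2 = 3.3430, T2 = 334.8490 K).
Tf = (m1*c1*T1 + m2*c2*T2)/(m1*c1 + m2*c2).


num = 30763.2778
den = 91.5424
Tf = 336.0549 K

336.0549 K


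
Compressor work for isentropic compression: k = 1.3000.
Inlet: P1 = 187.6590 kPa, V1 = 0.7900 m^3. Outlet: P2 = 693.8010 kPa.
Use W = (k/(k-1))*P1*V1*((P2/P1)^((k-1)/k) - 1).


(k-1)/k = 0.2308
(P2/P1)^exp = 1.3522
W = 4.3333 * 187.6590 * 0.7900 * (1.3522 - 1) = 226.2700 kJ

226.2700 kJ


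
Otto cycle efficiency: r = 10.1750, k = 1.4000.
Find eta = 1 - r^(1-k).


r^(k-1) = 2.5294
eta = 1 - 1/2.5294 = 0.6046 = 60.4646%

60.4646%


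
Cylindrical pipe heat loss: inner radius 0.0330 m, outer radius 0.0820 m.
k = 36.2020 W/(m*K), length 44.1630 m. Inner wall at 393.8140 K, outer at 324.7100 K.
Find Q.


dT = 69.1040 K
ln(ro/ri) = 0.9102
Q = 2*pi*36.2020*44.1630*69.1040 / 0.9102 = 762661.4233 W

762661.4233 W


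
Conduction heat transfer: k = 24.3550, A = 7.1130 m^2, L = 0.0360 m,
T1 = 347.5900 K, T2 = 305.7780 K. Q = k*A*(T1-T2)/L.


dT = 41.8120 K
Q = 24.3550 * 7.1130 * 41.8120 / 0.0360 = 201205.2848 W

201205.2848 W


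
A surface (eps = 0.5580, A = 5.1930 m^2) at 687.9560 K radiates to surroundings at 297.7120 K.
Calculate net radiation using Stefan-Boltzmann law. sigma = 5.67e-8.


T^4 = 2.2400e+11
Tsurr^4 = 7.8557e+09
Q = 0.5580 * 5.67e-8 * 5.1930 * 2.1614e+11 = 35511.8901 W

35511.8901 W


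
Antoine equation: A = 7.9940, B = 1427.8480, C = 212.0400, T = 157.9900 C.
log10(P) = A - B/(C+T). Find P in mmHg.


C+T = 370.0300
B/(C+T) = 3.8587
log10(P) = 7.9940 - 3.8587 = 4.1353
P = 10^4.1353 = 13654.1359 mmHg

13654.1359 mmHg


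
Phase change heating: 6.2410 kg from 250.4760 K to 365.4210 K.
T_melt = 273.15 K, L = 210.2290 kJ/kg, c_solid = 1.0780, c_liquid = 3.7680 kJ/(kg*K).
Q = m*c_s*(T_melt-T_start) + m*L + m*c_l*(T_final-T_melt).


Q1 (sensible, solid) = 6.2410 * 1.0780 * 22.6740 = 152.5461 kJ
Q2 (latent) = 6.2410 * 210.2290 = 1312.0392 kJ
Q3 (sensible, liquid) = 6.2410 * 3.7680 * 92.2710 = 2169.8530 kJ
Q_total = 3634.4382 kJ

3634.4382 kJ


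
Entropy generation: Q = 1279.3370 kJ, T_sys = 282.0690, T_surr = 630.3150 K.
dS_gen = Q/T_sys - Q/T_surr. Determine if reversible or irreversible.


dS_sys = 1279.3370/282.0690 = 4.5355 kJ/K
dS_surr = -1279.3370/630.3150 = -2.0297 kJ/K
dS_gen = 4.5355 - 2.0297 = 2.5059 kJ/K (irreversible)

dS_gen = 2.5059 kJ/K, irreversible


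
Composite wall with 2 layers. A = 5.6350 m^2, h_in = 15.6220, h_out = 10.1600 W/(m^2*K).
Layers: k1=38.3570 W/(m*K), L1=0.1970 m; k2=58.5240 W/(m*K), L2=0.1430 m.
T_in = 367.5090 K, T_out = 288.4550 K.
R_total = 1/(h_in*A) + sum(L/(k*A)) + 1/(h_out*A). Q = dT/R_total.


R_conv_in = 1/(15.6220*5.6350) = 0.0114
R_1 = 0.1970/(38.3570*5.6350) = 0.0009
R_2 = 0.1430/(58.5240*5.6350) = 0.0004
R_conv_out = 1/(10.1600*5.6350) = 0.0175
R_total = 0.0302 K/W
Q = 79.0540 / 0.0302 = 2620.1473 W

R_total = 0.0302 K/W, Q = 2620.1473 W


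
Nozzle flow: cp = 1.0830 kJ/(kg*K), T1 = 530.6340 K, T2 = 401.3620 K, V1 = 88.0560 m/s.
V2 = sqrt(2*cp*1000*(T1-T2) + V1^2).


dT = 129.2720 K
2*cp*1000*dT = 280003.1520
V1^2 = 7753.8591
V2 = sqrt(287757.0111) = 536.4299 m/s

536.4299 m/s


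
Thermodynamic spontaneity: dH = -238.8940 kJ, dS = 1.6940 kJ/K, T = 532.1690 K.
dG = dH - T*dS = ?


T*dS = 532.1690 * 1.6940 = 901.4943 kJ
dG = -238.8940 - 901.4943 = -1140.3883 kJ (spontaneous)

dG = -1140.3883 kJ, spontaneous


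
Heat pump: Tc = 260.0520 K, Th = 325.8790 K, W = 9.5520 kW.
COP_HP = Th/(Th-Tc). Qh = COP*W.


COP = 325.8790 / 65.8270 = 4.9505
Qh = 4.9505 * 9.5520 = 47.2875 kW

COP = 4.9505, Qh = 47.2875 kW


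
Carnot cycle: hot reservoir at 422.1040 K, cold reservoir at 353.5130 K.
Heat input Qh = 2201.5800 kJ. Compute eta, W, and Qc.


eta = 1 - 353.5130/422.1040 = 0.1625
W = 0.1625 * 2201.5800 = 357.7521 kJ
Qc = 2201.5800 - 357.7521 = 1843.8279 kJ

eta = 16.2498%, W = 357.7521 kJ, Qc = 1843.8279 kJ


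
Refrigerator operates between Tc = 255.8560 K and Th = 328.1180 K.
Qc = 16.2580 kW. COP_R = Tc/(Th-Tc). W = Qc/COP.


COP = 255.8560 / 72.2620 = 3.5407
W = 16.2580 / 3.5407 = 4.5918 kW

COP = 3.5407, W = 4.5918 kW


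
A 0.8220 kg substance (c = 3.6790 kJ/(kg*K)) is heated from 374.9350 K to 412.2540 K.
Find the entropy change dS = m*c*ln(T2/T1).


T2/T1 = 1.0995
ln(T2/T1) = 0.0949
dS = 0.8220 * 3.6790 * 0.0949 = 0.2870 kJ/K

0.2870 kJ/K


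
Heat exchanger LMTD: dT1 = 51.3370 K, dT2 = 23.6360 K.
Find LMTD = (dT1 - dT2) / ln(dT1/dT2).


dT1/dT2 = 2.1720
ln(dT1/dT2) = 0.7756
LMTD = 27.7010 / 0.7756 = 35.7137 K

35.7137 K


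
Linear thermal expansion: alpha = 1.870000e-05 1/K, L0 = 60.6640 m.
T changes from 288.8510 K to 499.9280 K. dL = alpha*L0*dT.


dT = 211.0770 K
dL = 1.870000e-05 * 60.6640 * 211.0770 = 0.239449 m
L_final = 60.903449 m

dL = 0.239449 m


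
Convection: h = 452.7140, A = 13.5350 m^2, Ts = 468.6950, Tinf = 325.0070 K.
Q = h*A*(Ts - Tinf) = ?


dT = 143.6880 K
Q = 452.7140 * 13.5350 * 143.6880 = 880445.9196 W

880445.9196 W


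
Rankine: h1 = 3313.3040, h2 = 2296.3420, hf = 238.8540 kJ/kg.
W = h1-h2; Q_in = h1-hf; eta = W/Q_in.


W = 1016.9620 kJ/kg
Q_in = 3074.4500 kJ/kg
eta = 0.3308 = 33.0779%

eta = 33.0779%


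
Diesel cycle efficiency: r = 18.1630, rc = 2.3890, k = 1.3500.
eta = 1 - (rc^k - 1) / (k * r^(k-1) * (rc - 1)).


r^(k-1) = 2.7588
rc^k = 3.2403
eta = 0.5669 = 56.6924%

56.6924%


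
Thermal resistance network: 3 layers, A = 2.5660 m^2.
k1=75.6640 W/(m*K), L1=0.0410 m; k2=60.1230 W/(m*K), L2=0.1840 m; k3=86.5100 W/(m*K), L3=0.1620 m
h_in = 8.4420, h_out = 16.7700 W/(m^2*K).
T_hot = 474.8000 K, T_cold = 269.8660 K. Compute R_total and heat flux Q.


R_conv_in = 1/(8.4420*2.5660) = 0.0462
R_1 = 0.0410/(75.6640*2.5660) = 0.0002
R_2 = 0.1840/(60.1230*2.5660) = 0.0012
R_3 = 0.1620/(86.5100*2.5660) = 0.0007
R_conv_out = 1/(16.7700*2.5660) = 0.0232
R_total = 0.0715 K/W
Q = 204.9340 / 0.0715 = 2864.7809 W

R_total = 0.0715 K/W, Q = 2864.7809 W


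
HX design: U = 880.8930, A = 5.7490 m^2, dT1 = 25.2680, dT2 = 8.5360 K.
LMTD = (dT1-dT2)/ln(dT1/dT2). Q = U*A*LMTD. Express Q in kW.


LMTD = 15.4177 K
Q = 880.8930 * 5.7490 * 15.4177 = 78079.1409 W = 78.0791 kW

78.0791 kW


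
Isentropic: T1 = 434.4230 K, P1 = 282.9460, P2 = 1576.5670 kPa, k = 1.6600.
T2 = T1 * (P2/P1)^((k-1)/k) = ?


(k-1)/k = 0.3976
(P2/P1)^exp = 1.9797
T2 = 434.4230 * 1.9797 = 860.0402 K

860.0402 K


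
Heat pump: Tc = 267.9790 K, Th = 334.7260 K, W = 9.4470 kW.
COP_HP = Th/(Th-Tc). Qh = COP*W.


COP = 334.7260 / 66.7470 = 5.0148
Qh = 5.0148 * 9.4470 = 47.3753 kW

COP = 5.0148, Qh = 47.3753 kW


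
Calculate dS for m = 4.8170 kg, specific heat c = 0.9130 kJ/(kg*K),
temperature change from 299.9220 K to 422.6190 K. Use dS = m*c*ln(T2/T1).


T2/T1 = 1.4091
ln(T2/T1) = 0.3429
dS = 4.8170 * 0.9130 * 0.3429 = 1.5083 kJ/K

1.5083 kJ/K


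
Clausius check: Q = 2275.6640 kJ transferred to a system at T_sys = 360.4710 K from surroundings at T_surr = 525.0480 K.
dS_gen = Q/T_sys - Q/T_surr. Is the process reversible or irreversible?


dS_sys = 2275.6640/360.4710 = 6.3130 kJ/K
dS_surr = -2275.6640/525.0480 = -4.3342 kJ/K
dS_gen = 6.3130 - 4.3342 = 1.9788 kJ/K (irreversible)

dS_gen = 1.9788 kJ/K, irreversible


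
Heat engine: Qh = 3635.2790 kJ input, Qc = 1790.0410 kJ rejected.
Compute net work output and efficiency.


W = 3635.2790 - 1790.0410 = 1845.2380 kJ
eta = 1845.2380 / 3635.2790 = 0.5076 = 50.7592%

W = 1845.2380 kJ, eta = 50.7592%


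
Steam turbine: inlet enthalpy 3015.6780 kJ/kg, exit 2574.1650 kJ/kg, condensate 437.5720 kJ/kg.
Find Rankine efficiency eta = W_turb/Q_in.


W = 441.5130 kJ/kg
Q_in = 2578.1060 kJ/kg
eta = 0.1713 = 17.1255%

eta = 17.1255%


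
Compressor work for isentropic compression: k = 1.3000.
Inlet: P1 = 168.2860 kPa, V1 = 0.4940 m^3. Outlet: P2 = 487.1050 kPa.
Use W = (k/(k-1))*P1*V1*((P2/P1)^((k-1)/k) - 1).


(k-1)/k = 0.2308
(P2/P1)^exp = 1.2780
W = 4.3333 * 168.2860 * 0.4940 * (1.2780 - 1) = 100.1334 kJ

100.1334 kJ


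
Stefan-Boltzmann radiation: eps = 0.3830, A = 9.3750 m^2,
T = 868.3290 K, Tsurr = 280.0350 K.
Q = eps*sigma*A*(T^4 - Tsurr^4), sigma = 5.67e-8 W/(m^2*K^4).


T^4 = 5.6851e+11
Tsurr^4 = 6.1496e+09
Q = 0.3830 * 5.67e-8 * 9.3750 * 5.6236e+11 = 114489.8322 W

114489.8322 W


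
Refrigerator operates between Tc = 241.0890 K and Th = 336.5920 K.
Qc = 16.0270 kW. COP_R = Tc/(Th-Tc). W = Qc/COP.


COP = 241.0890 / 95.5030 = 2.5244
W = 16.0270 / 2.5244 = 6.3488 kW

COP = 2.5244, W = 6.3488 kW


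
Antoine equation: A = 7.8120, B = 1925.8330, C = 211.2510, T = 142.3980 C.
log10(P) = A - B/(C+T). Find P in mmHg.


C+T = 353.6490
B/(C+T) = 5.4456
log10(P) = 7.8120 - 5.4456 = 2.3664
P = 10^2.3664 = 232.4847 mmHg

232.4847 mmHg


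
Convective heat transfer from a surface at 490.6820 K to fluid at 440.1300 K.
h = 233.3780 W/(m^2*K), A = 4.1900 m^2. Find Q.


dT = 50.5520 K
Q = 233.3780 * 4.1900 * 50.5520 = 49432.4663 W

49432.4663 W


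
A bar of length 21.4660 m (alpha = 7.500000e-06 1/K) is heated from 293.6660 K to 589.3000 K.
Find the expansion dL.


dT = 295.6340 K
dL = 7.500000e-06 * 21.4660 * 295.6340 = 0.047596 m
L_final = 21.513596 m

dL = 0.047596 m


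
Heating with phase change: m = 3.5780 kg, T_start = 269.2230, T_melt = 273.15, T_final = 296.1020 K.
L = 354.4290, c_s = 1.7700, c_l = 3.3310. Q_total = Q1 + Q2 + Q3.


Q1 (sensible, solid) = 3.5780 * 1.7700 * 3.9270 = 24.8699 kJ
Q2 (latent) = 3.5780 * 354.4290 = 1268.1470 kJ
Q3 (sensible, liquid) = 3.5780 * 3.3310 * 22.9520 = 273.5492 kJ
Q_total = 1566.5661 kJ

1566.5661 kJ


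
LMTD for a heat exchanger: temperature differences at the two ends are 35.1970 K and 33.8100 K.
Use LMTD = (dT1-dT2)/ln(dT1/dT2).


dT1/dT2 = 1.0410
ln(dT1/dT2) = 0.0402
LMTD = 1.3870 / 0.0402 = 34.4989 K

34.4989 K


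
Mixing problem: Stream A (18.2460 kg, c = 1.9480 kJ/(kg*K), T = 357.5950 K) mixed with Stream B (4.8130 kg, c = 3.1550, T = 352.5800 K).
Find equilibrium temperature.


num = 18064.0061
den = 50.7282
Tf = 356.0938 K

356.0938 K


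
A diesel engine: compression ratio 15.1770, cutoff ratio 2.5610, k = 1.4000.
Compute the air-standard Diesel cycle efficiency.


r^(k-1) = 2.9681
rc^k = 3.7306
eta = 0.5790 = 57.9035%

57.9035%


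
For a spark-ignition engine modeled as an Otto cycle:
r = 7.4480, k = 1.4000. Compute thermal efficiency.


r^(k-1) = 2.2326
eta = 1 - 1/2.2326 = 0.5521 = 55.2097%

55.2097%


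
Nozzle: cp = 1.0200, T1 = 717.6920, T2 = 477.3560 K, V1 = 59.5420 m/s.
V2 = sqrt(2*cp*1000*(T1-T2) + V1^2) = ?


dT = 240.3360 K
2*cp*1000*dT = 490285.4400
V1^2 = 3545.2498
V2 = sqrt(493830.6898) = 702.7309 m/s

702.7309 m/s


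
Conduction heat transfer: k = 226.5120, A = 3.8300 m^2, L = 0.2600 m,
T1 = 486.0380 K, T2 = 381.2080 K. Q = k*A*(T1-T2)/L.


dT = 104.8300 K
Q = 226.5120 * 3.8300 * 104.8300 / 0.2600 = 349785.8417 W

349785.8417 W


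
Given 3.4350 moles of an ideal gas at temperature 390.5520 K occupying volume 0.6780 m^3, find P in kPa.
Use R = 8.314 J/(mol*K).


P = nRT/V = 3.4350 * 8.314 * 390.5520 / 0.6780
= 11153.6144 / 0.6780 = 16450.7588 Pa = 16.4508 kPa

16.4508 kPa


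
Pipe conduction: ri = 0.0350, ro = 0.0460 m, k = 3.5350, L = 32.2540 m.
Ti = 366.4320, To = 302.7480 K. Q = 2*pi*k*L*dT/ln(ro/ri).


dT = 63.6840 K
ln(ro/ri) = 0.2733
Q = 2*pi*3.5350*32.2540*63.6840 / 0.2733 = 166937.5984 W

166937.5984 W


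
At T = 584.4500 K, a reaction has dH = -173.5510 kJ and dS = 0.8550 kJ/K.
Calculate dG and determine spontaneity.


T*dS = 584.4500 * 0.8550 = 499.7048 kJ
dG = -173.5510 - 499.7048 = -673.2558 kJ (spontaneous)

dG = -673.2558 kJ, spontaneous


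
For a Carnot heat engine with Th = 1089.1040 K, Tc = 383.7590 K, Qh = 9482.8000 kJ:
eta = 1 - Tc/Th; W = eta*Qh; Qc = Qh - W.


eta = 1 - 383.7590/1089.1040 = 0.6476
W = 0.6476 * 9482.8000 = 6141.4204 kJ
Qc = 9482.8000 - 6141.4204 = 3341.3796 kJ

eta = 64.7638%, W = 6141.4204 kJ, Qc = 3341.3796 kJ


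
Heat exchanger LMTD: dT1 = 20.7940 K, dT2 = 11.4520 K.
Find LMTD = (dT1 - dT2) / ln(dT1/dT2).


dT1/dT2 = 1.8158
ln(dT1/dT2) = 0.5965
LMTD = 9.3420 / 0.5965 = 15.6614 K

15.6614 K


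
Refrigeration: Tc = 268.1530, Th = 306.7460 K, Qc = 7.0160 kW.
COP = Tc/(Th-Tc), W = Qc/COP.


COP = 268.1530 / 38.5930 = 6.9482
W = 7.0160 / 6.9482 = 1.0098 kW

COP = 6.9482, W = 1.0098 kW


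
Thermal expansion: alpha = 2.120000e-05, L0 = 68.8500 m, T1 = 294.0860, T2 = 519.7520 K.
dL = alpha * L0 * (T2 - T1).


dT = 225.6660 K
dL = 2.120000e-05 * 68.8500 * 225.6660 = 0.329387 m
L_final = 69.179387 m

dL = 0.329387 m


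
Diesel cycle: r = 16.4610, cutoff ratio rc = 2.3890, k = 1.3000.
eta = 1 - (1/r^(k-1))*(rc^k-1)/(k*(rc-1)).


r^(k-1) = 2.3171
rc^k = 3.1023
eta = 0.4975 = 49.7532%

49.7532%


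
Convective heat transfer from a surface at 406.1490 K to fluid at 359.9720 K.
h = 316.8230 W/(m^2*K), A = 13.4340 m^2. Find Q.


dT = 46.1770 K
Q = 316.8230 * 13.4340 * 46.1770 = 196538.5558 W

196538.5558 W


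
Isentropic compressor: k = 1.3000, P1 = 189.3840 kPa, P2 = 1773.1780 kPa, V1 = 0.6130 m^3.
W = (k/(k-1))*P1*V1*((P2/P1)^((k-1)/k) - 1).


(k-1)/k = 0.2308
(P2/P1)^exp = 1.6756
W = 4.3333 * 189.3840 * 0.6130 * (1.6756 - 1) = 339.8740 kJ

339.8740 kJ


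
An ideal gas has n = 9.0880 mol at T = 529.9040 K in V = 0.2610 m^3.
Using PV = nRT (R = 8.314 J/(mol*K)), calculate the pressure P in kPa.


P = nRT/V = 9.0880 * 8.314 * 529.9040 / 0.2610
= 40038.2914 / 0.2610 = 153403.4154 Pa = 153.4034 kPa

153.4034 kPa


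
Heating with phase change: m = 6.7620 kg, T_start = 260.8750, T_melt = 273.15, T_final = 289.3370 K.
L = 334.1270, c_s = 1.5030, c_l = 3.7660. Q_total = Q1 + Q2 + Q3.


Q1 (sensible, solid) = 6.7620 * 1.5030 * 12.2750 = 124.7543 kJ
Q2 (latent) = 6.7620 * 334.1270 = 2259.3668 kJ
Q3 (sensible, liquid) = 6.7620 * 3.7660 * 16.1870 = 412.2132 kJ
Q_total = 2796.3343 kJ

2796.3343 kJ


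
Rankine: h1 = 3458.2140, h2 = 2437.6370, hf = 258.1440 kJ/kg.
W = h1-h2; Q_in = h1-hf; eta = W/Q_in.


W = 1020.5770 kJ/kg
Q_in = 3200.0700 kJ/kg
eta = 0.3189 = 31.8923%

eta = 31.8923%


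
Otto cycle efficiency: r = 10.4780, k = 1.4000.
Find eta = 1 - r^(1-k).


r^(k-1) = 2.5592
eta = 1 - 1/2.5592 = 0.6093 = 60.9259%

60.9259%


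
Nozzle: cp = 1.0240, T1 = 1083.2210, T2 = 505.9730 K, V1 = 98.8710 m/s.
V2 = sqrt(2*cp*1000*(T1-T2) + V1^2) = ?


dT = 577.2480 K
2*cp*1000*dT = 1182203.9040
V1^2 = 9775.4746
V2 = sqrt(1191979.3786) = 1091.7781 m/s

1091.7781 m/s


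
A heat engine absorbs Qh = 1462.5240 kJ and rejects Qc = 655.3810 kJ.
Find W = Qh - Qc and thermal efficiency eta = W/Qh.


W = 1462.5240 - 655.3810 = 807.1430 kJ
eta = 807.1430 / 1462.5240 = 0.5519 = 55.1884%

W = 807.1430 kJ, eta = 55.1884%


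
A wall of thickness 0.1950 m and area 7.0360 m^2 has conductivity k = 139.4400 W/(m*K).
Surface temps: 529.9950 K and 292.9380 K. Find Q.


dT = 237.0570 K
Q = 139.4400 * 7.0360 * 237.0570 / 0.1950 = 1192700.4347 W

1192700.4347 W


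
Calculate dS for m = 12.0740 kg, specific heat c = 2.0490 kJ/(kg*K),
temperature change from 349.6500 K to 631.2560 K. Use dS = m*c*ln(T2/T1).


T2/T1 = 1.8054
ln(T2/T1) = 0.5908
dS = 12.0740 * 2.0490 * 0.5908 = 14.6156 kJ/K

14.6156 kJ/K


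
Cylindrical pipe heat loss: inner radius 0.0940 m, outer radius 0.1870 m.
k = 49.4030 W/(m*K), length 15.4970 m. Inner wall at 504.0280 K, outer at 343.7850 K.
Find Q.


dT = 160.2430 K
ln(ro/ri) = 0.6878
Q = 2*pi*49.4030*15.4970*160.2430 / 0.6878 = 1120698.9984 W

1120698.9984 W


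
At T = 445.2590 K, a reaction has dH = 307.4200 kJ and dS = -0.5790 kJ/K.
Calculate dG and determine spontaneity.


T*dS = 445.2590 * -0.5790 = -257.8050 kJ
dG = 307.4200 + 257.8050 = 565.2250 kJ (non-spontaneous)

dG = 565.2250 kJ, non-spontaneous


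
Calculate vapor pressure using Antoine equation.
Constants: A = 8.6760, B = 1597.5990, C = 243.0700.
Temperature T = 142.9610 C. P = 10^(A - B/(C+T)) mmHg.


C+T = 386.0310
B/(C+T) = 4.1385
log10(P) = 8.6760 - 4.1385 = 4.5375
P = 10^4.5375 = 34472.6647 mmHg

34472.6647 mmHg


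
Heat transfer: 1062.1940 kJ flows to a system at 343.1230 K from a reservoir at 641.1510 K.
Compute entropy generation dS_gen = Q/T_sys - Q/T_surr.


dS_sys = 1062.1940/343.1230 = 3.0957 kJ/K
dS_surr = -1062.1940/641.1510 = -1.6567 kJ/K
dS_gen = 3.0957 - 1.6567 = 1.4390 kJ/K (irreversible)

dS_gen = 1.4390 kJ/K, irreversible


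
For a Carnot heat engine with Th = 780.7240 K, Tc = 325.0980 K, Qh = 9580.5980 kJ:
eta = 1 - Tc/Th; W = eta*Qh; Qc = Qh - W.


eta = 1 - 325.0980/780.7240 = 0.5836
W = 0.5836 * 9580.5980 = 5591.1814 kJ
Qc = 9580.5980 - 5591.1814 = 3989.4166 kJ

eta = 58.3594%, W = 5591.1814 kJ, Qc = 3989.4166 kJ


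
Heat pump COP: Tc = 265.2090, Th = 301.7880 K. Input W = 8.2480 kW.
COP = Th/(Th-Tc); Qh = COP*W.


COP = 301.7880 / 36.5790 = 8.2503
Qh = 8.2503 * 8.2480 = 68.0485 kW

COP = 8.2503, Qh = 68.0485 kW


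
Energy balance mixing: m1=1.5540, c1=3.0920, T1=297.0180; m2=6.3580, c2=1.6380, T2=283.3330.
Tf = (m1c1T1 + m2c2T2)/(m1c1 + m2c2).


num = 4377.9063
den = 15.2194
Tf = 287.6535 K

287.6535 K


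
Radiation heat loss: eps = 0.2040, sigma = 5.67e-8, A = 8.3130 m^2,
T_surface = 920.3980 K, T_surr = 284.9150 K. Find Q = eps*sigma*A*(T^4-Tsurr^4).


T^4 = 7.1763e+11
Tsurr^4 = 6.5896e+09
Q = 0.2040 * 5.67e-8 * 8.3130 * 7.1104e+11 = 68370.2806 W

68370.2806 W


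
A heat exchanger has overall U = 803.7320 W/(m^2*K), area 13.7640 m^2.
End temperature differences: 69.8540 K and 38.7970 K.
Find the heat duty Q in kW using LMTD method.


LMTD = 52.8122 K
Q = 803.7320 * 13.7640 * 52.8122 = 584238.9644 W = 584.2390 kW

584.2390 kW


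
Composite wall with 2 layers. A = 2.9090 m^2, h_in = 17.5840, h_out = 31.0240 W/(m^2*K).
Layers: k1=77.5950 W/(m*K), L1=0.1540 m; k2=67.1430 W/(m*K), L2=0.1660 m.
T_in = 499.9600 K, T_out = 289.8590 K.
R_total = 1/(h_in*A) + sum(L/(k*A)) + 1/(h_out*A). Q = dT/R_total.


R_conv_in = 1/(17.5840*2.9090) = 0.0195
R_1 = 0.1540/(77.5950*2.9090) = 0.0007
R_2 = 0.1660/(67.1430*2.9090) = 0.0008
R_conv_out = 1/(31.0240*2.9090) = 0.0111
R_total = 0.0322 K/W
Q = 210.1010 / 0.0322 = 6532.5339 W

R_total = 0.0322 K/W, Q = 6532.5339 W


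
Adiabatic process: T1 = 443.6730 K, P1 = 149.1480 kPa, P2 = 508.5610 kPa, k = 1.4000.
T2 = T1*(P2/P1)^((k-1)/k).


(k-1)/k = 0.2857
(P2/P1)^exp = 1.4197
T2 = 443.6730 * 1.4197 = 629.8981 K

629.8981 K


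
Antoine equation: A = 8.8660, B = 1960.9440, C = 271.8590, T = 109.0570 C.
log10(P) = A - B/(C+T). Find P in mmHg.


C+T = 380.9160
B/(C+T) = 5.1480
log10(P) = 8.8660 - 5.1480 = 3.7180
P = 10^3.7180 = 5224.3272 mmHg

5224.3272 mmHg


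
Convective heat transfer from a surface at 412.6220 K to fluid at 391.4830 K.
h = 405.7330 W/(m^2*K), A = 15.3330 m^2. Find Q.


dT = 21.1390 K
Q = 405.7330 * 15.3330 * 21.1390 = 131507.9193 W

131507.9193 W


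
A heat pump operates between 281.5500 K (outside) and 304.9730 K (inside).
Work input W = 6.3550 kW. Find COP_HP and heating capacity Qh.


COP = 304.9730 / 23.4230 = 13.0202
Qh = 13.0202 * 6.3550 = 82.7436 kW

COP = 13.0202, Qh = 82.7436 kW


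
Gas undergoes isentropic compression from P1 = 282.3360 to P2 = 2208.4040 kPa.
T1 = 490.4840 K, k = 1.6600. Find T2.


(k-1)/k = 0.3976
(P2/P1)^exp = 2.2655
T2 = 490.4840 * 2.2655 = 1111.2127 K

1111.2127 K


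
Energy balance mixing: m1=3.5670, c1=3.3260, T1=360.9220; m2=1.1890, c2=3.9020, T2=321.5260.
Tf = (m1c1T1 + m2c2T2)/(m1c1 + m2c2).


num = 5773.6344
den = 16.5033
Tf = 349.8468 K

349.8468 K


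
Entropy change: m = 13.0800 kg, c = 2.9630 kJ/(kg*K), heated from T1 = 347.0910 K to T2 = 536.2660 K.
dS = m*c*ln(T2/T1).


T2/T1 = 1.5450
ln(T2/T1) = 0.4350
dS = 13.0800 * 2.9630 * 0.4350 = 16.8606 kJ/K

16.8606 kJ/K


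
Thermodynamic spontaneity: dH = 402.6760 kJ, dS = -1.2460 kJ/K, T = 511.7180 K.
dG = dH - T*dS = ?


T*dS = 511.7180 * -1.2460 = -637.6006 kJ
dG = 402.6760 + 637.6006 = 1040.2766 kJ (non-spontaneous)

dG = 1040.2766 kJ, non-spontaneous


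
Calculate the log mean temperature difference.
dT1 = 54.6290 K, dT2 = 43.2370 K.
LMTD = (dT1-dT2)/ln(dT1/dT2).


dT1/dT2 = 1.2635
ln(dT1/dT2) = 0.2339
LMTD = 11.3920 / 0.2339 = 48.7112 K

48.7112 K


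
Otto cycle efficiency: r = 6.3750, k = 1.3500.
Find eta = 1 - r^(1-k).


r^(k-1) = 1.9124
eta = 1 - 1/1.9124 = 0.4771 = 47.7084%

47.7084%


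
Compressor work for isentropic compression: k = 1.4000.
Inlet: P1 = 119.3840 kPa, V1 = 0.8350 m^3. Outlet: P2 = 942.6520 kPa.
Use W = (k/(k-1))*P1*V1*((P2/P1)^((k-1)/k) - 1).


(k-1)/k = 0.2857
(P2/P1)^exp = 1.8047
W = 3.5000 * 119.3840 * 0.8350 * (1.8047 - 1) = 280.7545 kJ

280.7545 kJ


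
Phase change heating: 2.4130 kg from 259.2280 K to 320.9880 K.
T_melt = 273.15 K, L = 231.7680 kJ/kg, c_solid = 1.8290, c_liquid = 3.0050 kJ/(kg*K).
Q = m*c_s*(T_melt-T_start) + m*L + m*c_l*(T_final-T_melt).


Q1 (sensible, solid) = 2.4130 * 1.8290 * 13.9220 = 61.4430 kJ
Q2 (latent) = 2.4130 * 231.7680 = 559.2562 kJ
Q3 (sensible, liquid) = 2.4130 * 3.0050 * 47.8380 = 346.8764 kJ
Q_total = 967.5757 kJ

967.5757 kJ


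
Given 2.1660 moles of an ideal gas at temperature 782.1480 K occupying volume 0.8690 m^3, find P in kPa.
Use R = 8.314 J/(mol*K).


P = nRT/V = 2.1660 * 8.314 * 782.1480 / 0.8690
= 14085.0182 / 0.8690 = 16208.3063 Pa = 16.2083 kPa

16.2083 kPa


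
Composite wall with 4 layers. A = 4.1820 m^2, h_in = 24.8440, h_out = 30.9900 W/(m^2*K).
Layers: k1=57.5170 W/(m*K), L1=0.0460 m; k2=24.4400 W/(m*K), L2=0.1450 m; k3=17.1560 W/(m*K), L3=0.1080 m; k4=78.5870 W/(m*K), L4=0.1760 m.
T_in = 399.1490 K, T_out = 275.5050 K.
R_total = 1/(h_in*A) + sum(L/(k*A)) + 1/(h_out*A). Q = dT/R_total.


R_conv_in = 1/(24.8440*4.1820) = 0.0096
R_1 = 0.0460/(57.5170*4.1820) = 0.0002
R_2 = 0.1450/(24.4400*4.1820) = 0.0014
R_3 = 0.1080/(17.1560*4.1820) = 0.0015
R_4 = 0.1760/(78.5870*4.1820) = 0.0005
R_conv_out = 1/(30.9900*4.1820) = 0.0077
R_total = 0.0210 K/W
Q = 123.6440 / 0.0210 = 5890.1548 W

R_total = 0.0210 K/W, Q = 5890.1548 W
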